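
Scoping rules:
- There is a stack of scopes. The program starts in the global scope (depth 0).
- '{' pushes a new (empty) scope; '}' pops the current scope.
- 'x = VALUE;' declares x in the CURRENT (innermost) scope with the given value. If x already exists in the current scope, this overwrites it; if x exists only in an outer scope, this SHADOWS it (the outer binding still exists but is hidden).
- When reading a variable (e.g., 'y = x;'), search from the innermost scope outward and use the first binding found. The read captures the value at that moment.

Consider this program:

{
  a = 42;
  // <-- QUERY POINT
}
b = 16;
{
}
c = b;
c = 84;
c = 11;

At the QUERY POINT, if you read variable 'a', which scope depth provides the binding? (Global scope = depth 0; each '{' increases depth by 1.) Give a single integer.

Step 1: enter scope (depth=1)
Step 2: declare a=42 at depth 1
Visible at query point: a=42

Answer: 1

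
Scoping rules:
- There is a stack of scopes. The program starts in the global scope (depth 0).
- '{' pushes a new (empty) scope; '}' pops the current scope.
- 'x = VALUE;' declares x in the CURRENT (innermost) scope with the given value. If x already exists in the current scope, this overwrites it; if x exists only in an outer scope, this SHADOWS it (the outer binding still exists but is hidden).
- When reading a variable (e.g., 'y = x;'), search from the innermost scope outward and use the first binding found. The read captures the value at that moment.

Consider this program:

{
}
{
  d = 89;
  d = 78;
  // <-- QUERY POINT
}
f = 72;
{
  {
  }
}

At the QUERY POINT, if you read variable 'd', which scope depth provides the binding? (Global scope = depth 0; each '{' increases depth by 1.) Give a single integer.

Answer: 1

Derivation:
Step 1: enter scope (depth=1)
Step 2: exit scope (depth=0)
Step 3: enter scope (depth=1)
Step 4: declare d=89 at depth 1
Step 5: declare d=78 at depth 1
Visible at query point: d=78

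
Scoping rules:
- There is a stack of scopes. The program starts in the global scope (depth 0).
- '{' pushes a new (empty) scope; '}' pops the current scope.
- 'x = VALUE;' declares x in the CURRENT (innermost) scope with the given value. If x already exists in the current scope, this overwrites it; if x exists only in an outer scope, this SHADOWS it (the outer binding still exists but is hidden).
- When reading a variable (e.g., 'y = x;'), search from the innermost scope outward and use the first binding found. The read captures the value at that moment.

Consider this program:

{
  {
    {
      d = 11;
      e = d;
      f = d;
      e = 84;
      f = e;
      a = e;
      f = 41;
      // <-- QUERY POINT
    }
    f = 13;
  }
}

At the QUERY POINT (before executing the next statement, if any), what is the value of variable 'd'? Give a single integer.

Answer: 11

Derivation:
Step 1: enter scope (depth=1)
Step 2: enter scope (depth=2)
Step 3: enter scope (depth=3)
Step 4: declare d=11 at depth 3
Step 5: declare e=(read d)=11 at depth 3
Step 6: declare f=(read d)=11 at depth 3
Step 7: declare e=84 at depth 3
Step 8: declare f=(read e)=84 at depth 3
Step 9: declare a=(read e)=84 at depth 3
Step 10: declare f=41 at depth 3
Visible at query point: a=84 d=11 e=84 f=41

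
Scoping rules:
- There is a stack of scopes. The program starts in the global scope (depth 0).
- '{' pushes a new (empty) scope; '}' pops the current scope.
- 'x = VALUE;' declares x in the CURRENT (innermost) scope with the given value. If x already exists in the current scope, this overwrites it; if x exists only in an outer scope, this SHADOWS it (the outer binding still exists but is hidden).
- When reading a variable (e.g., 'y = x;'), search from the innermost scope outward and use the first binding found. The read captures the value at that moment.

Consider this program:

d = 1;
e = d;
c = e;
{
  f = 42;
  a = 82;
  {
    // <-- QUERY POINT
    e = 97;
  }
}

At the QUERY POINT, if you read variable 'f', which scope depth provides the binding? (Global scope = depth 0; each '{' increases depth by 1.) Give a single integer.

Step 1: declare d=1 at depth 0
Step 2: declare e=(read d)=1 at depth 0
Step 3: declare c=(read e)=1 at depth 0
Step 4: enter scope (depth=1)
Step 5: declare f=42 at depth 1
Step 6: declare a=82 at depth 1
Step 7: enter scope (depth=2)
Visible at query point: a=82 c=1 d=1 e=1 f=42

Answer: 1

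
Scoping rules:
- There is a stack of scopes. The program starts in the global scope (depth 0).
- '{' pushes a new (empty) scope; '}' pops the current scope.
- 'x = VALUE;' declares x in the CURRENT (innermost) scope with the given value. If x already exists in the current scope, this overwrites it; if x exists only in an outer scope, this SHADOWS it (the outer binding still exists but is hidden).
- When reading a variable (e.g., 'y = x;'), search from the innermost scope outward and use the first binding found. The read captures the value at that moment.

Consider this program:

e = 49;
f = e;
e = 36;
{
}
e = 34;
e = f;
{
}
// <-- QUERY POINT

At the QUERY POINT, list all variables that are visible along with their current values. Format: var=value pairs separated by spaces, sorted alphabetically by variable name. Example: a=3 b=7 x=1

Step 1: declare e=49 at depth 0
Step 2: declare f=(read e)=49 at depth 0
Step 3: declare e=36 at depth 0
Step 4: enter scope (depth=1)
Step 5: exit scope (depth=0)
Step 6: declare e=34 at depth 0
Step 7: declare e=(read f)=49 at depth 0
Step 8: enter scope (depth=1)
Step 9: exit scope (depth=0)
Visible at query point: e=49 f=49

Answer: e=49 f=49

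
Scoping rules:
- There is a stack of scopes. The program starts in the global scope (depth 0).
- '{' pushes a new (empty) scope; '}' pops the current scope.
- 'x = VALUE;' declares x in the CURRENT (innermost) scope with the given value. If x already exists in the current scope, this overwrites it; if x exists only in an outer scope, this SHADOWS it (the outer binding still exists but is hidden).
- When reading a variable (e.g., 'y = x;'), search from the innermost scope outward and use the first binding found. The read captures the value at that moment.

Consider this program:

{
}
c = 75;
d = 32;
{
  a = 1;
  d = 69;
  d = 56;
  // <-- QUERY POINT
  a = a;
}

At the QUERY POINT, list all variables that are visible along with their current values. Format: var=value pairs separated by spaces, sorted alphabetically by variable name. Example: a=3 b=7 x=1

Answer: a=1 c=75 d=56

Derivation:
Step 1: enter scope (depth=1)
Step 2: exit scope (depth=0)
Step 3: declare c=75 at depth 0
Step 4: declare d=32 at depth 0
Step 5: enter scope (depth=1)
Step 6: declare a=1 at depth 1
Step 7: declare d=69 at depth 1
Step 8: declare d=56 at depth 1
Visible at query point: a=1 c=75 d=56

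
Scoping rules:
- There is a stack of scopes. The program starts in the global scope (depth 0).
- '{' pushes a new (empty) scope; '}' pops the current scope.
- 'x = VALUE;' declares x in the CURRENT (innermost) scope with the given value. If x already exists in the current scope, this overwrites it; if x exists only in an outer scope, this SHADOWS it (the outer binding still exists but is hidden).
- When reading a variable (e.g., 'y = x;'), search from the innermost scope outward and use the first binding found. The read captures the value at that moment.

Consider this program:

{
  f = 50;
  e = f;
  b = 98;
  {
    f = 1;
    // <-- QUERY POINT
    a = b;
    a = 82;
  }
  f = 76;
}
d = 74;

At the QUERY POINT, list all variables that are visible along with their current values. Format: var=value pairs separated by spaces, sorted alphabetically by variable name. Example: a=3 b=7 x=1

Answer: b=98 e=50 f=1

Derivation:
Step 1: enter scope (depth=1)
Step 2: declare f=50 at depth 1
Step 3: declare e=(read f)=50 at depth 1
Step 4: declare b=98 at depth 1
Step 5: enter scope (depth=2)
Step 6: declare f=1 at depth 2
Visible at query point: b=98 e=50 f=1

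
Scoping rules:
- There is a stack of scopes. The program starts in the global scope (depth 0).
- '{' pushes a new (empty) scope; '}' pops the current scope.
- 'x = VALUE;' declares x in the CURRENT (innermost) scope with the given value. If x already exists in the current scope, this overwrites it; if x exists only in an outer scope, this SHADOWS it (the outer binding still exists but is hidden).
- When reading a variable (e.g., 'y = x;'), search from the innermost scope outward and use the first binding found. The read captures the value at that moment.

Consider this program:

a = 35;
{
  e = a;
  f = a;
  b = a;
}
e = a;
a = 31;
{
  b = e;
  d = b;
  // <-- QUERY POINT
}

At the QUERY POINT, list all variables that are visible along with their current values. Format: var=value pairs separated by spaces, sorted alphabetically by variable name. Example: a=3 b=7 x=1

Answer: a=31 b=35 d=35 e=35

Derivation:
Step 1: declare a=35 at depth 0
Step 2: enter scope (depth=1)
Step 3: declare e=(read a)=35 at depth 1
Step 4: declare f=(read a)=35 at depth 1
Step 5: declare b=(read a)=35 at depth 1
Step 6: exit scope (depth=0)
Step 7: declare e=(read a)=35 at depth 0
Step 8: declare a=31 at depth 0
Step 9: enter scope (depth=1)
Step 10: declare b=(read e)=35 at depth 1
Step 11: declare d=(read b)=35 at depth 1
Visible at query point: a=31 b=35 d=35 e=35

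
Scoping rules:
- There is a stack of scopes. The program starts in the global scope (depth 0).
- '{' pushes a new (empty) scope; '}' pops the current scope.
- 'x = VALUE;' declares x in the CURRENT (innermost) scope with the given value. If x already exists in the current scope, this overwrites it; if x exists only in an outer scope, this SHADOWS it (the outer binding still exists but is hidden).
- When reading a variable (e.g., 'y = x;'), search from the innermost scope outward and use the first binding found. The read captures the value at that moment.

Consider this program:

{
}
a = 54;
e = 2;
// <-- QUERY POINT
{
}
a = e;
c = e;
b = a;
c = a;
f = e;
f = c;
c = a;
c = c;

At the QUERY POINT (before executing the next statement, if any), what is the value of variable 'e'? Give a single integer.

Answer: 2

Derivation:
Step 1: enter scope (depth=1)
Step 2: exit scope (depth=0)
Step 3: declare a=54 at depth 0
Step 4: declare e=2 at depth 0
Visible at query point: a=54 e=2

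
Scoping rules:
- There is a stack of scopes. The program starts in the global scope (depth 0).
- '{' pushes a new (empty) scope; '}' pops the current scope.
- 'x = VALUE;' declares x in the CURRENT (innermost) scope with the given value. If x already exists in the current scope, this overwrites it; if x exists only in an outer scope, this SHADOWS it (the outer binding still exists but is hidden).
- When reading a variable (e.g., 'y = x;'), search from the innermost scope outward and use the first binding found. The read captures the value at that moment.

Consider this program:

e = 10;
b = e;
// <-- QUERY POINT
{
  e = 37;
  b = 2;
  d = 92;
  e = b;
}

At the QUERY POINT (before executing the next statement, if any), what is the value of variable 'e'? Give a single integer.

Step 1: declare e=10 at depth 0
Step 2: declare b=(read e)=10 at depth 0
Visible at query point: b=10 e=10

Answer: 10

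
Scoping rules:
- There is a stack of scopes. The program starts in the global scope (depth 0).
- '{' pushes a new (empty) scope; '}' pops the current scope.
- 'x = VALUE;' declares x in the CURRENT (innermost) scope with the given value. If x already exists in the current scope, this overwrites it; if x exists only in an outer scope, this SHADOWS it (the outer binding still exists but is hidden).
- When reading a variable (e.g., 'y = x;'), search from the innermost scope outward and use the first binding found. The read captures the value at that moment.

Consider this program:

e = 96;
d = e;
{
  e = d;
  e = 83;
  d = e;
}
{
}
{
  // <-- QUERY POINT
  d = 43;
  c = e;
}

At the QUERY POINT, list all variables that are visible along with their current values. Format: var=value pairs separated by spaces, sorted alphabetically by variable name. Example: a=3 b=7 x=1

Answer: d=96 e=96

Derivation:
Step 1: declare e=96 at depth 0
Step 2: declare d=(read e)=96 at depth 0
Step 3: enter scope (depth=1)
Step 4: declare e=(read d)=96 at depth 1
Step 5: declare e=83 at depth 1
Step 6: declare d=(read e)=83 at depth 1
Step 7: exit scope (depth=0)
Step 8: enter scope (depth=1)
Step 9: exit scope (depth=0)
Step 10: enter scope (depth=1)
Visible at query point: d=96 e=96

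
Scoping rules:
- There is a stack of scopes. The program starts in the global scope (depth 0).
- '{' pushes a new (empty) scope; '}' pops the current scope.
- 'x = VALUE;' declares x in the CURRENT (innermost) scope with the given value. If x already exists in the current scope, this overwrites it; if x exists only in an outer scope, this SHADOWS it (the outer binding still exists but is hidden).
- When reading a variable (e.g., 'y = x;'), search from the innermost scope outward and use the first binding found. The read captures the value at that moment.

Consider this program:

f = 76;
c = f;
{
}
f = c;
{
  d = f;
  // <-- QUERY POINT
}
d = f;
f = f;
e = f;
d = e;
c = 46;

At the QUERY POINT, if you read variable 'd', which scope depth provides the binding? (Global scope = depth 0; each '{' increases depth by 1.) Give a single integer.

Answer: 1

Derivation:
Step 1: declare f=76 at depth 0
Step 2: declare c=(read f)=76 at depth 0
Step 3: enter scope (depth=1)
Step 4: exit scope (depth=0)
Step 5: declare f=(read c)=76 at depth 0
Step 6: enter scope (depth=1)
Step 7: declare d=(read f)=76 at depth 1
Visible at query point: c=76 d=76 f=76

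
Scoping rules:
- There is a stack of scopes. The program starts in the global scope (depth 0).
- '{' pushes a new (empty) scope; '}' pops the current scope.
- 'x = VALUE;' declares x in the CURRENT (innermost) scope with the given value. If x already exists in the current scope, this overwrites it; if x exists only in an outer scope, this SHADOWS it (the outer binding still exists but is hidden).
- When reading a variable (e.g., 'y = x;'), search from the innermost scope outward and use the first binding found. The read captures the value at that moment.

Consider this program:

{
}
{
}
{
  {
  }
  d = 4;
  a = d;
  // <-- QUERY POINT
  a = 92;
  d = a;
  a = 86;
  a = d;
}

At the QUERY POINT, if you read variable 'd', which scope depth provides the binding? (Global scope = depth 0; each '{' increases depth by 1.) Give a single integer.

Answer: 1

Derivation:
Step 1: enter scope (depth=1)
Step 2: exit scope (depth=0)
Step 3: enter scope (depth=1)
Step 4: exit scope (depth=0)
Step 5: enter scope (depth=1)
Step 6: enter scope (depth=2)
Step 7: exit scope (depth=1)
Step 8: declare d=4 at depth 1
Step 9: declare a=(read d)=4 at depth 1
Visible at query point: a=4 d=4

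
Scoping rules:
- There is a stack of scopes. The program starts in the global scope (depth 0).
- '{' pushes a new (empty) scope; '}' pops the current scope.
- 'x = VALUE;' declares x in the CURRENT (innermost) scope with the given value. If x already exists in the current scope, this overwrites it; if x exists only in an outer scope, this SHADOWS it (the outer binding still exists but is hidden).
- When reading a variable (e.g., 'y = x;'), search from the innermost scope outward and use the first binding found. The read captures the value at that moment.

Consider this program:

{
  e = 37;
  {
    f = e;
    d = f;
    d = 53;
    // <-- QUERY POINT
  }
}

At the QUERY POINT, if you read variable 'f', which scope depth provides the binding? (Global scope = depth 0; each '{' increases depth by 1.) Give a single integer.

Answer: 2

Derivation:
Step 1: enter scope (depth=1)
Step 2: declare e=37 at depth 1
Step 3: enter scope (depth=2)
Step 4: declare f=(read e)=37 at depth 2
Step 5: declare d=(read f)=37 at depth 2
Step 6: declare d=53 at depth 2
Visible at query point: d=53 e=37 f=37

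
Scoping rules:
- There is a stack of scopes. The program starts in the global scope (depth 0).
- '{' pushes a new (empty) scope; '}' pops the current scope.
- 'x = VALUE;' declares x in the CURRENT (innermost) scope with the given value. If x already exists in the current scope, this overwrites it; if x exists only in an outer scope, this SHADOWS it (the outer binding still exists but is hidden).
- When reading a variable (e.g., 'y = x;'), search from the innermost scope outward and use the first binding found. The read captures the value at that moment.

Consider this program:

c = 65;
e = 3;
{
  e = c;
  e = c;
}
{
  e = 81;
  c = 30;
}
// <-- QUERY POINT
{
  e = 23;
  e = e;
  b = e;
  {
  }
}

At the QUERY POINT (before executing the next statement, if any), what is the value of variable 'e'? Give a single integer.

Step 1: declare c=65 at depth 0
Step 2: declare e=3 at depth 0
Step 3: enter scope (depth=1)
Step 4: declare e=(read c)=65 at depth 1
Step 5: declare e=(read c)=65 at depth 1
Step 6: exit scope (depth=0)
Step 7: enter scope (depth=1)
Step 8: declare e=81 at depth 1
Step 9: declare c=30 at depth 1
Step 10: exit scope (depth=0)
Visible at query point: c=65 e=3

Answer: 3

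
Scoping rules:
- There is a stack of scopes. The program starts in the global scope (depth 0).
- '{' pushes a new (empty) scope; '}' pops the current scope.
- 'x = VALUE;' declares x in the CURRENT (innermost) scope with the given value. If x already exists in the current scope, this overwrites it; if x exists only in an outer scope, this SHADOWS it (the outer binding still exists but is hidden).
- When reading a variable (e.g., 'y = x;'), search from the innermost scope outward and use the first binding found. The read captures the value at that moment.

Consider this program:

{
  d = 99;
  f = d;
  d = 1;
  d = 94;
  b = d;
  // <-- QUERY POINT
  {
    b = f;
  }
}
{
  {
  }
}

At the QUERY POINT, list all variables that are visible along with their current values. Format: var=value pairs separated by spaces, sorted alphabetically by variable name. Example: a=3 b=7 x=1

Step 1: enter scope (depth=1)
Step 2: declare d=99 at depth 1
Step 3: declare f=(read d)=99 at depth 1
Step 4: declare d=1 at depth 1
Step 5: declare d=94 at depth 1
Step 6: declare b=(read d)=94 at depth 1
Visible at query point: b=94 d=94 f=99

Answer: b=94 d=94 f=99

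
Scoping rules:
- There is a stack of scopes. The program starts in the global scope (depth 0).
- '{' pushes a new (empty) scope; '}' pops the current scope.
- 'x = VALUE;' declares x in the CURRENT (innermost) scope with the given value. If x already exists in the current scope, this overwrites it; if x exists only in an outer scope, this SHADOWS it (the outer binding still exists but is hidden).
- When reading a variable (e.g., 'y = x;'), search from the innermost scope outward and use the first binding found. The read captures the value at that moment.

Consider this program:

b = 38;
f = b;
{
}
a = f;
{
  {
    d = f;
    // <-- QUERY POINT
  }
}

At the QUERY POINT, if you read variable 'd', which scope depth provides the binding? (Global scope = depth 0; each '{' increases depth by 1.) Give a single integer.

Answer: 2

Derivation:
Step 1: declare b=38 at depth 0
Step 2: declare f=(read b)=38 at depth 0
Step 3: enter scope (depth=1)
Step 4: exit scope (depth=0)
Step 5: declare a=(read f)=38 at depth 0
Step 6: enter scope (depth=1)
Step 7: enter scope (depth=2)
Step 8: declare d=(read f)=38 at depth 2
Visible at query point: a=38 b=38 d=38 f=38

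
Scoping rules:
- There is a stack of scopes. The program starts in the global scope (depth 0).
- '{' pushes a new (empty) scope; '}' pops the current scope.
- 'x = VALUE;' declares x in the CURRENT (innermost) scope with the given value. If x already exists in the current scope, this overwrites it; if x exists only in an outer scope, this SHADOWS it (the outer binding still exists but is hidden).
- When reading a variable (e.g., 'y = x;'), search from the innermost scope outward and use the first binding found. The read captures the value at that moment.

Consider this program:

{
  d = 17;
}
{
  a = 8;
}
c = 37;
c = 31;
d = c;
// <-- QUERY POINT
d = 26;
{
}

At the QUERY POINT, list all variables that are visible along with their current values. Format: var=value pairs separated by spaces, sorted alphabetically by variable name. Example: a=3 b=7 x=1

Answer: c=31 d=31

Derivation:
Step 1: enter scope (depth=1)
Step 2: declare d=17 at depth 1
Step 3: exit scope (depth=0)
Step 4: enter scope (depth=1)
Step 5: declare a=8 at depth 1
Step 6: exit scope (depth=0)
Step 7: declare c=37 at depth 0
Step 8: declare c=31 at depth 0
Step 9: declare d=(read c)=31 at depth 0
Visible at query point: c=31 d=31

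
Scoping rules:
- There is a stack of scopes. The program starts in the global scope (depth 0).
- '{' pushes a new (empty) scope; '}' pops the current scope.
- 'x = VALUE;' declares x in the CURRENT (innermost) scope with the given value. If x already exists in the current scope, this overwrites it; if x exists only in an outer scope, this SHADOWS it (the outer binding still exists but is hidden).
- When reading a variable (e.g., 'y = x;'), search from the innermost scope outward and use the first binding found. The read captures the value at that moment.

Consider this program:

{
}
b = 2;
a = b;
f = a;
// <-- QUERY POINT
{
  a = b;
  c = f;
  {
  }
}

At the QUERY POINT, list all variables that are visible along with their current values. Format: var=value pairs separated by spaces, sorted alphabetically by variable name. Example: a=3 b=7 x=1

Step 1: enter scope (depth=1)
Step 2: exit scope (depth=0)
Step 3: declare b=2 at depth 0
Step 4: declare a=(read b)=2 at depth 0
Step 5: declare f=(read a)=2 at depth 0
Visible at query point: a=2 b=2 f=2

Answer: a=2 b=2 f=2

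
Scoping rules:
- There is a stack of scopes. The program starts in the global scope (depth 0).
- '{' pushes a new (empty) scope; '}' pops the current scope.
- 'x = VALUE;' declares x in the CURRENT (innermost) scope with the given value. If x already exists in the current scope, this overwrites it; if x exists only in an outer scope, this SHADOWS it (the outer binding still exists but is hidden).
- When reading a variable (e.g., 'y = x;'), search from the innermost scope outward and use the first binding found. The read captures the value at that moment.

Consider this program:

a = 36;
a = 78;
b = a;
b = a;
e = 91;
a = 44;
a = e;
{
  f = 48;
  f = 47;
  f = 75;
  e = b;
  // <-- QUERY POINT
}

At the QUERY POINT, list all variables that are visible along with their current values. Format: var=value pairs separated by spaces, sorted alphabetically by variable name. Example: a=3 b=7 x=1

Answer: a=91 b=78 e=78 f=75

Derivation:
Step 1: declare a=36 at depth 0
Step 2: declare a=78 at depth 0
Step 3: declare b=(read a)=78 at depth 0
Step 4: declare b=(read a)=78 at depth 0
Step 5: declare e=91 at depth 0
Step 6: declare a=44 at depth 0
Step 7: declare a=(read e)=91 at depth 0
Step 8: enter scope (depth=1)
Step 9: declare f=48 at depth 1
Step 10: declare f=47 at depth 1
Step 11: declare f=75 at depth 1
Step 12: declare e=(read b)=78 at depth 1
Visible at query point: a=91 b=78 e=78 f=75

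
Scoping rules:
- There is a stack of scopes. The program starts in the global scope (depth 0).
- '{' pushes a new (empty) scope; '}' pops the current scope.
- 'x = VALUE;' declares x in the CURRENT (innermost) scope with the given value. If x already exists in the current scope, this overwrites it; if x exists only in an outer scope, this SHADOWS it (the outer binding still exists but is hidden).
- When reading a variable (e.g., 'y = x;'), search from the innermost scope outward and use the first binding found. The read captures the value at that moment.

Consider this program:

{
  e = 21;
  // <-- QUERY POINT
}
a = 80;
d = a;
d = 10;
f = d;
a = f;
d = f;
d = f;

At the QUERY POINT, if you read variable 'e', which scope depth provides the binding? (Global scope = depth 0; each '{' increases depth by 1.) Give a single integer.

Answer: 1

Derivation:
Step 1: enter scope (depth=1)
Step 2: declare e=21 at depth 1
Visible at query point: e=21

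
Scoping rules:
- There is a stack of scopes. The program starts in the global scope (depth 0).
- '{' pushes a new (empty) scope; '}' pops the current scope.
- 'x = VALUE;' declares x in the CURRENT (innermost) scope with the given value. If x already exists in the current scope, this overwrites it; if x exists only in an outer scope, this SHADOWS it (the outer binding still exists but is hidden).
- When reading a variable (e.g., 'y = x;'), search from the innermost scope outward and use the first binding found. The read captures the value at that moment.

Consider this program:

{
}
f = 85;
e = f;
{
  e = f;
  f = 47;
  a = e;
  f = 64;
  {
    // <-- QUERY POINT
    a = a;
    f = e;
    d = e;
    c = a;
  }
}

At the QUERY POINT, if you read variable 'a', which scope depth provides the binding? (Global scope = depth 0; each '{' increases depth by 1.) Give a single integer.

Answer: 1

Derivation:
Step 1: enter scope (depth=1)
Step 2: exit scope (depth=0)
Step 3: declare f=85 at depth 0
Step 4: declare e=(read f)=85 at depth 0
Step 5: enter scope (depth=1)
Step 6: declare e=(read f)=85 at depth 1
Step 7: declare f=47 at depth 1
Step 8: declare a=(read e)=85 at depth 1
Step 9: declare f=64 at depth 1
Step 10: enter scope (depth=2)
Visible at query point: a=85 e=85 f=64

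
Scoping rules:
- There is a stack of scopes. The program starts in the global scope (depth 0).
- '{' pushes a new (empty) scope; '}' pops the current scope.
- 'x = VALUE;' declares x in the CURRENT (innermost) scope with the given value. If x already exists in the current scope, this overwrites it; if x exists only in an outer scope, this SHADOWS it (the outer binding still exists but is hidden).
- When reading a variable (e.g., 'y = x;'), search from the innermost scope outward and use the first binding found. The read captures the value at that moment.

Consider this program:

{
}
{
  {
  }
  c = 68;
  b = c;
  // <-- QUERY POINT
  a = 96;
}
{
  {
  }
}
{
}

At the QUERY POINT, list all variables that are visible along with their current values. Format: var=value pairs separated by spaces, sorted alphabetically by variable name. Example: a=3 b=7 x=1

Answer: b=68 c=68

Derivation:
Step 1: enter scope (depth=1)
Step 2: exit scope (depth=0)
Step 3: enter scope (depth=1)
Step 4: enter scope (depth=2)
Step 5: exit scope (depth=1)
Step 6: declare c=68 at depth 1
Step 7: declare b=(read c)=68 at depth 1
Visible at query point: b=68 c=68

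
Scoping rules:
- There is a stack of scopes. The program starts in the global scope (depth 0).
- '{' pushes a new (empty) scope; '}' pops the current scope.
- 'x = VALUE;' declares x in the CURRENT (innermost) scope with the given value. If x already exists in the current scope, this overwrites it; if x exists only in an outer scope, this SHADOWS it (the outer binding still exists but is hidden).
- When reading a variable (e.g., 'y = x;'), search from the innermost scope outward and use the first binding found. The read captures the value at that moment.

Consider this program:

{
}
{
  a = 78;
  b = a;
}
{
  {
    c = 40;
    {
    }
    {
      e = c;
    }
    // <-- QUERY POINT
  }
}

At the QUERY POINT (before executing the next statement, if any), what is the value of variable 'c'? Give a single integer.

Step 1: enter scope (depth=1)
Step 2: exit scope (depth=0)
Step 3: enter scope (depth=1)
Step 4: declare a=78 at depth 1
Step 5: declare b=(read a)=78 at depth 1
Step 6: exit scope (depth=0)
Step 7: enter scope (depth=1)
Step 8: enter scope (depth=2)
Step 9: declare c=40 at depth 2
Step 10: enter scope (depth=3)
Step 11: exit scope (depth=2)
Step 12: enter scope (depth=3)
Step 13: declare e=(read c)=40 at depth 3
Step 14: exit scope (depth=2)
Visible at query point: c=40

Answer: 40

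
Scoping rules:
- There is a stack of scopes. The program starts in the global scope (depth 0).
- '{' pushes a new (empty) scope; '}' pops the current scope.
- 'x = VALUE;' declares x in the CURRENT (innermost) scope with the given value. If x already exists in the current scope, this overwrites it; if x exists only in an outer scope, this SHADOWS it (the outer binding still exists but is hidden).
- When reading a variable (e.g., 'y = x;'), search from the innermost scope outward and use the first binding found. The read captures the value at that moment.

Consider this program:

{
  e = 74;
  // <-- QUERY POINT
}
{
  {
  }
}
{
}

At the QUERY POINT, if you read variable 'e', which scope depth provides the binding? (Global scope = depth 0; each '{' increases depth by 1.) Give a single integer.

Answer: 1

Derivation:
Step 1: enter scope (depth=1)
Step 2: declare e=74 at depth 1
Visible at query point: e=74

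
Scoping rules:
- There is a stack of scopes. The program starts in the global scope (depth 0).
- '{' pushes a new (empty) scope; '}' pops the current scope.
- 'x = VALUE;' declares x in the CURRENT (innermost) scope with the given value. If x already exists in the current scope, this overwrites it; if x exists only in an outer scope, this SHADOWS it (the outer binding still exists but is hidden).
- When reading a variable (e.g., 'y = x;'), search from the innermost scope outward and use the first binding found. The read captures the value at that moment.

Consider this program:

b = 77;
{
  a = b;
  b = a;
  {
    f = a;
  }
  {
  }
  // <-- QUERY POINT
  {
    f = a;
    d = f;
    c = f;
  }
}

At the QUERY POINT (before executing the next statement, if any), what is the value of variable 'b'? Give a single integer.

Answer: 77

Derivation:
Step 1: declare b=77 at depth 0
Step 2: enter scope (depth=1)
Step 3: declare a=(read b)=77 at depth 1
Step 4: declare b=(read a)=77 at depth 1
Step 5: enter scope (depth=2)
Step 6: declare f=(read a)=77 at depth 2
Step 7: exit scope (depth=1)
Step 8: enter scope (depth=2)
Step 9: exit scope (depth=1)
Visible at query point: a=77 b=77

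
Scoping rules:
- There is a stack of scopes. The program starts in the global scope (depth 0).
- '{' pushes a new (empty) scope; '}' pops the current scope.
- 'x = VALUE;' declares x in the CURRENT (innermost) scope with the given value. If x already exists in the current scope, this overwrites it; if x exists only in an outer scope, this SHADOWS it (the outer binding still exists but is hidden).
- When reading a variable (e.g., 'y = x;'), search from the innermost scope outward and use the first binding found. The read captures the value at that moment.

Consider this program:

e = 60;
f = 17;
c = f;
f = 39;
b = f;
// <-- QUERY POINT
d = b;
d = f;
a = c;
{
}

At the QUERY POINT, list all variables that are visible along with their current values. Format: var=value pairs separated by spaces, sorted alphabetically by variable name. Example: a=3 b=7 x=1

Answer: b=39 c=17 e=60 f=39

Derivation:
Step 1: declare e=60 at depth 0
Step 2: declare f=17 at depth 0
Step 3: declare c=(read f)=17 at depth 0
Step 4: declare f=39 at depth 0
Step 5: declare b=(read f)=39 at depth 0
Visible at query point: b=39 c=17 e=60 f=39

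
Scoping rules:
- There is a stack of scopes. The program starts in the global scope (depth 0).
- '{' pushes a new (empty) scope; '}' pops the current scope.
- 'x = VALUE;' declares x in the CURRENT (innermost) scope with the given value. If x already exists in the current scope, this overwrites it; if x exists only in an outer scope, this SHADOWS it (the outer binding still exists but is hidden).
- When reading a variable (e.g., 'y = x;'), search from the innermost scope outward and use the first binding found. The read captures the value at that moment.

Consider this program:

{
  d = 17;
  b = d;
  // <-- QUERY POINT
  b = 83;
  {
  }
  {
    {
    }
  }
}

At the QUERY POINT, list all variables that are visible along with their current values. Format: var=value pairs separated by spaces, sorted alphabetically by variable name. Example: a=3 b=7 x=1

Answer: b=17 d=17

Derivation:
Step 1: enter scope (depth=1)
Step 2: declare d=17 at depth 1
Step 3: declare b=(read d)=17 at depth 1
Visible at query point: b=17 d=17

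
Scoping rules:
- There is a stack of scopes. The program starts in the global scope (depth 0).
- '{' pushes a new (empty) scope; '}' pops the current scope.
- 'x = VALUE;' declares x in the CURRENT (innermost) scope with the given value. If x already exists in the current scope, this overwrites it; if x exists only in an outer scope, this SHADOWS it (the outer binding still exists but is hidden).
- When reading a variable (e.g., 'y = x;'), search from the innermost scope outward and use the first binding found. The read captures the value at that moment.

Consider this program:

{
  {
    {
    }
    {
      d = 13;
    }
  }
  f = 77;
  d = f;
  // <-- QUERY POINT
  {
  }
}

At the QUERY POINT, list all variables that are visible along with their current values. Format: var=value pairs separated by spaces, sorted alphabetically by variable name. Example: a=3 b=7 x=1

Step 1: enter scope (depth=1)
Step 2: enter scope (depth=2)
Step 3: enter scope (depth=3)
Step 4: exit scope (depth=2)
Step 5: enter scope (depth=3)
Step 6: declare d=13 at depth 3
Step 7: exit scope (depth=2)
Step 8: exit scope (depth=1)
Step 9: declare f=77 at depth 1
Step 10: declare d=(read f)=77 at depth 1
Visible at query point: d=77 f=77

Answer: d=77 f=77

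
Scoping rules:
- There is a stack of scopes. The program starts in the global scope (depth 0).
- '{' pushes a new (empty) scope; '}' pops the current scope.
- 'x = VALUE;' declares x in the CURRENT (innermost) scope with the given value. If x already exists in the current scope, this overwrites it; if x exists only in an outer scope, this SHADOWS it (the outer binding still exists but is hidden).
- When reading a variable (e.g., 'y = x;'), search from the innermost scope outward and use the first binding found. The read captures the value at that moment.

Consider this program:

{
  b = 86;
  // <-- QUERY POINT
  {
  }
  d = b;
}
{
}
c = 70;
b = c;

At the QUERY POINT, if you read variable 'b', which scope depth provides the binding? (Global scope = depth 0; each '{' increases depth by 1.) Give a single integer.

Answer: 1

Derivation:
Step 1: enter scope (depth=1)
Step 2: declare b=86 at depth 1
Visible at query point: b=86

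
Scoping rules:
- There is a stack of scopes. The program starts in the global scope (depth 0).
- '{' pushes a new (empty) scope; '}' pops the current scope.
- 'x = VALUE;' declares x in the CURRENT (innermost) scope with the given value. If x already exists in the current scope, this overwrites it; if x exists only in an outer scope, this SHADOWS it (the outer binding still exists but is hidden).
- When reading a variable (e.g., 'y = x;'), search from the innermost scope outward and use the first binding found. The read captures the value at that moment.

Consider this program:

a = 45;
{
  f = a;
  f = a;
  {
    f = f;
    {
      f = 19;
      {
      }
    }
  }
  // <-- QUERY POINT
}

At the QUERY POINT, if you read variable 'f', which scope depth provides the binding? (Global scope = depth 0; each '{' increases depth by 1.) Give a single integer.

Answer: 1

Derivation:
Step 1: declare a=45 at depth 0
Step 2: enter scope (depth=1)
Step 3: declare f=(read a)=45 at depth 1
Step 4: declare f=(read a)=45 at depth 1
Step 5: enter scope (depth=2)
Step 6: declare f=(read f)=45 at depth 2
Step 7: enter scope (depth=3)
Step 8: declare f=19 at depth 3
Step 9: enter scope (depth=4)
Step 10: exit scope (depth=3)
Step 11: exit scope (depth=2)
Step 12: exit scope (depth=1)
Visible at query point: a=45 f=45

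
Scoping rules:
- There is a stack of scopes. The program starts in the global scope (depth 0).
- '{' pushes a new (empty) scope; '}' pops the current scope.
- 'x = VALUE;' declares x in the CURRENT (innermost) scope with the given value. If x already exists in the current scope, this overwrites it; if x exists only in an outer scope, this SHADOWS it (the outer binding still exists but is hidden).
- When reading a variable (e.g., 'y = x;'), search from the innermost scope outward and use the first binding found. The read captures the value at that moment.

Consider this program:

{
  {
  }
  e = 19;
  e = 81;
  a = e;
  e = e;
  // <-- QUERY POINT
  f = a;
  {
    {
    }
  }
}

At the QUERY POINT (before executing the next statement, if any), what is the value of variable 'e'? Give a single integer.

Step 1: enter scope (depth=1)
Step 2: enter scope (depth=2)
Step 3: exit scope (depth=1)
Step 4: declare e=19 at depth 1
Step 5: declare e=81 at depth 1
Step 6: declare a=(read e)=81 at depth 1
Step 7: declare e=(read e)=81 at depth 1
Visible at query point: a=81 e=81

Answer: 81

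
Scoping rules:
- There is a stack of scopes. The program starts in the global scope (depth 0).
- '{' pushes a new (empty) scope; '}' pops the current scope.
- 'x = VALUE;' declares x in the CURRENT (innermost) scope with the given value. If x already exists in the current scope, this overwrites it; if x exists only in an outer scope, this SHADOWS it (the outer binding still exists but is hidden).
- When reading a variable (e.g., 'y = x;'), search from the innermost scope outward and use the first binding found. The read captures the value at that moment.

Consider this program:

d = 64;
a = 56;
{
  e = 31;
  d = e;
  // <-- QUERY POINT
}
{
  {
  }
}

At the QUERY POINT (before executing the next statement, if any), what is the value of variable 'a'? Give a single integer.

Step 1: declare d=64 at depth 0
Step 2: declare a=56 at depth 0
Step 3: enter scope (depth=1)
Step 4: declare e=31 at depth 1
Step 5: declare d=(read e)=31 at depth 1
Visible at query point: a=56 d=31 e=31

Answer: 56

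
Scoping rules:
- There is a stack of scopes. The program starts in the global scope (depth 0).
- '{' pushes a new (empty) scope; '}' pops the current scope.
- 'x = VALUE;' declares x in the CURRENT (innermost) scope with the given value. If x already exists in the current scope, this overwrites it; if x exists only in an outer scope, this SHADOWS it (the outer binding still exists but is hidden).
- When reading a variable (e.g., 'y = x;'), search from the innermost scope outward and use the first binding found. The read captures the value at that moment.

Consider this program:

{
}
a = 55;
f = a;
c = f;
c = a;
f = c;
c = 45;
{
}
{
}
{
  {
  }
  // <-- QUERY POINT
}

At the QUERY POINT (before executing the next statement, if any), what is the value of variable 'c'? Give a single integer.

Step 1: enter scope (depth=1)
Step 2: exit scope (depth=0)
Step 3: declare a=55 at depth 0
Step 4: declare f=(read a)=55 at depth 0
Step 5: declare c=(read f)=55 at depth 0
Step 6: declare c=(read a)=55 at depth 0
Step 7: declare f=(read c)=55 at depth 0
Step 8: declare c=45 at depth 0
Step 9: enter scope (depth=1)
Step 10: exit scope (depth=0)
Step 11: enter scope (depth=1)
Step 12: exit scope (depth=0)
Step 13: enter scope (depth=1)
Step 14: enter scope (depth=2)
Step 15: exit scope (depth=1)
Visible at query point: a=55 c=45 f=55

Answer: 45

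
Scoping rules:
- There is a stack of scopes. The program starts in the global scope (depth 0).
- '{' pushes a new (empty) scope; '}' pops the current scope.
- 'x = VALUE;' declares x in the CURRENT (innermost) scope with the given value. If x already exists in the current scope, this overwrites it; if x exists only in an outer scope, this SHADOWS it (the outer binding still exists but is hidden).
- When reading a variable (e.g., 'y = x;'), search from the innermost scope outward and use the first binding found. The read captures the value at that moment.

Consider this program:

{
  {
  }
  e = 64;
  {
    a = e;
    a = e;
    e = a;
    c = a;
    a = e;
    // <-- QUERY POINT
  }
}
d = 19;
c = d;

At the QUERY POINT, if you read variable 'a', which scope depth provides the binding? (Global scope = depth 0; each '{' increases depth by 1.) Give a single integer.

Answer: 2

Derivation:
Step 1: enter scope (depth=1)
Step 2: enter scope (depth=2)
Step 3: exit scope (depth=1)
Step 4: declare e=64 at depth 1
Step 5: enter scope (depth=2)
Step 6: declare a=(read e)=64 at depth 2
Step 7: declare a=(read e)=64 at depth 2
Step 8: declare e=(read a)=64 at depth 2
Step 9: declare c=(read a)=64 at depth 2
Step 10: declare a=(read e)=64 at depth 2
Visible at query point: a=64 c=64 e=64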